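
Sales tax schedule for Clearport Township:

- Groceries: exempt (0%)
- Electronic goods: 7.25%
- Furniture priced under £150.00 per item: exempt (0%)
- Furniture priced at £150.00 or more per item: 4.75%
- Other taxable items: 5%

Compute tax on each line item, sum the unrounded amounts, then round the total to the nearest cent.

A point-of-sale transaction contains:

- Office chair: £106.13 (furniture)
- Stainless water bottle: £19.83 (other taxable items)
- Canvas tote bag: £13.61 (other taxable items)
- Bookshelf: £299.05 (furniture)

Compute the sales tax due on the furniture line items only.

£14.20

Office chair £106.13: furniture, under £150.00 → 0% → £0.00
Bookshelf £299.05: furniture, £150.00 or more → 4.75% → £14.204875
Tax on furniture: unrounded sum = £14.204875 → £14.20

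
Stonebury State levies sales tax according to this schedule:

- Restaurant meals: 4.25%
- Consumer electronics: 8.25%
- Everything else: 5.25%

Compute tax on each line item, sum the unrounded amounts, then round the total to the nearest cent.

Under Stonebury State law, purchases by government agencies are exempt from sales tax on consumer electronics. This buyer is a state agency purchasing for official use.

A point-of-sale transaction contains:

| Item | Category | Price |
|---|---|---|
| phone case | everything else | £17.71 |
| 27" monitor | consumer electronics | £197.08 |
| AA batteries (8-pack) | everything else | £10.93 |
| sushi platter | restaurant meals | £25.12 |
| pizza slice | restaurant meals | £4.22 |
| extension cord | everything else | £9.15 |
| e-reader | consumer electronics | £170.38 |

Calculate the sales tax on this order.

£3.23

Phone case £17.71: everything else → 5.25% → £0.929775
27" monitor £197.08: consumer electronics, buyer-exempt → 0% → £0.00
AA batteries (8-pack) £10.93: everything else → 5.25% → £0.573825
Sushi platter £25.12: restaurant meals → 4.25% → £1.0676
Pizza slice £4.22: restaurant meals → 4.25% → £0.17935
Extension cord £9.15: everything else → 5.25% → £0.480375
E-reader £170.38: consumer electronics, buyer-exempt → 0% → £0.00
Unrounded tax sum = £3.230925 → £3.23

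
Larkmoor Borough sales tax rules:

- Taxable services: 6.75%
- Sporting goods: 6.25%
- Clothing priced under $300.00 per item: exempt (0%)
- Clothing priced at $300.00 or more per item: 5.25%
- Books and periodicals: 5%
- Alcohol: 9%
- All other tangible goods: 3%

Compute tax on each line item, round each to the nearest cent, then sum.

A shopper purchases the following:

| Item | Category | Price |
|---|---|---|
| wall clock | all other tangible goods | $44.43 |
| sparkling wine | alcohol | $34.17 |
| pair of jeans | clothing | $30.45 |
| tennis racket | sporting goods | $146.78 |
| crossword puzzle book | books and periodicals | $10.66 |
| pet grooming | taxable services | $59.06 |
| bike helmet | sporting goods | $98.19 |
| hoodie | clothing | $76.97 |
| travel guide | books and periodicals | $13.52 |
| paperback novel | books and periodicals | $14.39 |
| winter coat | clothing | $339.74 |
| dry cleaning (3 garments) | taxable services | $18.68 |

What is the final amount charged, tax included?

Wall clock $44.43: all other tangible goods → 3% → $1.33
Sparkling wine $34.17: alcohol → 9% → $3.08
Pair of jeans $30.45: clothing, under $300.00 → 0% → $0.00
Tennis racket $146.78: sporting goods → 6.25% → $9.17
Crossword puzzle book $10.66: books and periodicals → 5% → $0.53
Pet grooming $59.06: taxable services → 6.75% → $3.99
Bike helmet $98.19: sporting goods → 6.25% → $6.14
Hoodie $76.97: clothing, under $300.00 → 0% → $0.00
Travel guide $13.52: books and periodicals → 5% → $0.68
Paperback novel $14.39: books and periodicals → 5% → $0.72
Winter coat $339.74: clothing, $300.00 or more → 5.25% → $17.84
Dry cleaning (3 garments) $18.68: taxable services → 6.75% → $1.26
Subtotal = $887.04; tax = $44.74; total due = $931.78

$931.78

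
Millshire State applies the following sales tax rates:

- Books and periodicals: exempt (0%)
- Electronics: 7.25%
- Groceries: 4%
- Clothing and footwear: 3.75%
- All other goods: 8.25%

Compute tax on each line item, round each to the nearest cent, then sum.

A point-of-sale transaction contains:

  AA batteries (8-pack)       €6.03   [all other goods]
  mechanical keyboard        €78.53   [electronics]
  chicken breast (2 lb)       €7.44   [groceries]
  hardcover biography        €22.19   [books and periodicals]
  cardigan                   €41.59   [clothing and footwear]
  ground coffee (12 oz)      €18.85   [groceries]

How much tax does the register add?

€8.80

AA batteries (8-pack) €6.03: all other goods → 8.25% → €0.50
Mechanical keyboard €78.53: electronics → 7.25% → €5.69
Chicken breast (2 lb) €7.44: groceries → 4% → €0.30
Hardcover biography €22.19: books and periodicals → 0% → €0.00
Cardigan €41.59: clothing and footwear → 3.75% → €1.56
Ground coffee (12 oz) €18.85: groceries → 4% → €0.75
Total tax = €0.50 + €5.69 + €0.30 + €1.56 + €0.75 = €8.80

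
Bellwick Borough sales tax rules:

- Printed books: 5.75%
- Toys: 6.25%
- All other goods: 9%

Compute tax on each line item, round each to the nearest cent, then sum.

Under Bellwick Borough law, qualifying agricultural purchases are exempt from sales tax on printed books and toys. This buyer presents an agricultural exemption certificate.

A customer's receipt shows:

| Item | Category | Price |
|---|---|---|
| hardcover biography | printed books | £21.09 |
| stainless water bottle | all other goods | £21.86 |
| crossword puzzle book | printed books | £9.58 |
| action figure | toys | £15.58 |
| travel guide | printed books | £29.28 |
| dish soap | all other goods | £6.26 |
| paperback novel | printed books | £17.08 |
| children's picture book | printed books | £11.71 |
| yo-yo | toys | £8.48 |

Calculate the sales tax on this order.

£2.53

Hardcover biography £21.09: printed books, buyer-exempt → 0% → £0.00
Stainless water bottle £21.86: all other goods → 9% → £1.97
Crossword puzzle book £9.58: printed books, buyer-exempt → 0% → £0.00
Action figure £15.58: toys, buyer-exempt → 0% → £0.00
Travel guide £29.28: printed books, buyer-exempt → 0% → £0.00
Dish soap £6.26: all other goods → 9% → £0.56
Paperback novel £17.08: printed books, buyer-exempt → 0% → £0.00
Children's picture book £11.71: printed books, buyer-exempt → 0% → £0.00
Yo-yo £8.48: toys, buyer-exempt → 0% → £0.00
Total tax = £1.97 + £0.56 = £2.53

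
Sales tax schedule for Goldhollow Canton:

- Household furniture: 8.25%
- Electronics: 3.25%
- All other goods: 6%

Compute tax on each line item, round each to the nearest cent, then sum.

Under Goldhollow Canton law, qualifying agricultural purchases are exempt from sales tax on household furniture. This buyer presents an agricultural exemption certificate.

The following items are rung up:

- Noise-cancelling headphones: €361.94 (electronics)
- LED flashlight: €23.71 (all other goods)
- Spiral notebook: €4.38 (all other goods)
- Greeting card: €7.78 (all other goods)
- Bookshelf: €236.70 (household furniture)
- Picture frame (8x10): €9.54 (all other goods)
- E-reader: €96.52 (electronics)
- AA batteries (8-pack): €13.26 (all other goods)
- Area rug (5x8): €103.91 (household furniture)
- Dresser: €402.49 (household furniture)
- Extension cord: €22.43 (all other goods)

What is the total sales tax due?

€19.77

Noise-cancelling headphones €361.94: electronics → 3.25% → €11.76
LED flashlight €23.71: all other goods → 6% → €1.42
Spiral notebook €4.38: all other goods → 6% → €0.26
Greeting card €7.78: all other goods → 6% → €0.47
Bookshelf €236.70: household furniture, buyer-exempt → 0% → €0.00
Picture frame (8x10) €9.54: all other goods → 6% → €0.57
E-reader €96.52: electronics → 3.25% → €3.14
AA batteries (8-pack) €13.26: all other goods → 6% → €0.80
Area rug (5x8) €103.91: household furniture, buyer-exempt → 0% → €0.00
Dresser €402.49: household furniture, buyer-exempt → 0% → €0.00
Extension cord €22.43: all other goods → 6% → €1.35
Total tax = €11.76 + €1.42 + €0.26 + €0.47 + €0.57 + €3.14 + €0.80 + €1.35 = €19.77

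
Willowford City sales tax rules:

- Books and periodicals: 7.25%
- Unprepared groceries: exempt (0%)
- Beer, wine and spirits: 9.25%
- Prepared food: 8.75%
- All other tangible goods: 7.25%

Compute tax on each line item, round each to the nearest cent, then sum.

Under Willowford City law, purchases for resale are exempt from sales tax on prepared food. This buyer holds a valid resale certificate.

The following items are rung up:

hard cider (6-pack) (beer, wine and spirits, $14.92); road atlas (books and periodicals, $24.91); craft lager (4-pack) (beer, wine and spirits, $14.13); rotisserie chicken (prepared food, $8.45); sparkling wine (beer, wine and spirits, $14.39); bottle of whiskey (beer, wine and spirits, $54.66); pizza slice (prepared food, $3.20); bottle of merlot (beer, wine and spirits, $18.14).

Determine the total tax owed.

Hard cider (6-pack) $14.92: beer, wine and spirits → 9.25% → $1.38
Road atlas $24.91: books and periodicals → 7.25% → $1.81
Craft lager (4-pack) $14.13: beer, wine and spirits → 9.25% → $1.31
Rotisserie chicken $8.45: prepared food, buyer-exempt → 0% → $0.00
Sparkling wine $14.39: beer, wine and spirits → 9.25% → $1.33
Bottle of whiskey $54.66: beer, wine and spirits → 9.25% → $5.06
Pizza slice $3.20: prepared food, buyer-exempt → 0% → $0.00
Bottle of merlot $18.14: beer, wine and spirits → 9.25% → $1.68
Total tax = $1.38 + $1.81 + $1.31 + $1.33 + $5.06 + $1.68 = $12.57

$12.57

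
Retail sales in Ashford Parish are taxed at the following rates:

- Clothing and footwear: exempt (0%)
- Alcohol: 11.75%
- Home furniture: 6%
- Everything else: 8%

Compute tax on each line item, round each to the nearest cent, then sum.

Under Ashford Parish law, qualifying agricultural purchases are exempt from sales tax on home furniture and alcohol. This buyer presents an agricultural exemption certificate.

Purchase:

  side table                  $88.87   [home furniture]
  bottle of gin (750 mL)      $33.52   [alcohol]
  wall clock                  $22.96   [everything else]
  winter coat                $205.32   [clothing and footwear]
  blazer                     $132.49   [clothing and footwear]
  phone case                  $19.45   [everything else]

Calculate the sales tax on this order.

$3.40

Side table $88.87: home furniture, buyer-exempt → 0% → $0.00
Bottle of gin (750 mL) $33.52: alcohol, buyer-exempt → 0% → $0.00
Wall clock $22.96: everything else → 8% → $1.84
Winter coat $205.32: clothing and footwear → 0% → $0.00
Blazer $132.49: clothing and footwear → 0% → $0.00
Phone case $19.45: everything else → 8% → $1.56
Total tax = $1.84 + $1.56 = $3.40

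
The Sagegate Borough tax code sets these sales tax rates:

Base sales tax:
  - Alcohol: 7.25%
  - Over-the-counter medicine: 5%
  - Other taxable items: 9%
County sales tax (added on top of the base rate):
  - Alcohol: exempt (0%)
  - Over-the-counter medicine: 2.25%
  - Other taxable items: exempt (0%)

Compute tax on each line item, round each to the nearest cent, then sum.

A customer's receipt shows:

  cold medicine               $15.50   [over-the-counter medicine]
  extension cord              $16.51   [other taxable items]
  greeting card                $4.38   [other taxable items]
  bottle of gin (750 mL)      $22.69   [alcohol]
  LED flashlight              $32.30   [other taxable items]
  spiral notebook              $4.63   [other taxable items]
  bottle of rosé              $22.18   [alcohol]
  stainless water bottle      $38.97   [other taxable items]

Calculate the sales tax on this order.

$13.10

Cold medicine $15.50: over-the-counter medicine → 5% + 2.25% county = 7.25% → $1.12
Extension cord $16.51: other taxable items → 9% + 0% county = 9% → $1.49
Greeting card $4.38: other taxable items → 9% + 0% county = 9% → $0.39
Bottle of gin (750 mL) $22.69: alcohol → 7.25% + 0% county = 7.25% → $1.65
LED flashlight $32.30: other taxable items → 9% + 0% county = 9% → $2.91
Spiral notebook $4.63: other taxable items → 9% + 0% county = 9% → $0.42
Bottle of rosé $22.18: alcohol → 7.25% + 0% county = 7.25% → $1.61
Stainless water bottle $38.97: other taxable items → 9% + 0% county = 9% → $3.51
Total tax = $1.12 + $1.49 + $0.39 + $1.65 + $2.91 + $0.42 + $1.61 + $3.51 = $13.10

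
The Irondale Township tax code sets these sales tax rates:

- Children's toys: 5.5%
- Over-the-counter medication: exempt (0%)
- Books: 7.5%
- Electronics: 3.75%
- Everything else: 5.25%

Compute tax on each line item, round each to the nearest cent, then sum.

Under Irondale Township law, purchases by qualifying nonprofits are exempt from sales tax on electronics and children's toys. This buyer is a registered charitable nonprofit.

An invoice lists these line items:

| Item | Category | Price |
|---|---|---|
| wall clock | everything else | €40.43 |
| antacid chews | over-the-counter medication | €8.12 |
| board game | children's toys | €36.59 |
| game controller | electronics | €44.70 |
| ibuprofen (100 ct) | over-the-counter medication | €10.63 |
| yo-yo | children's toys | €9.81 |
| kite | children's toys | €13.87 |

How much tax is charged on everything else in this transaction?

€2.12

Wall clock €40.43: everything else → 5.25% → €2.12
Tax on everything else = €2.12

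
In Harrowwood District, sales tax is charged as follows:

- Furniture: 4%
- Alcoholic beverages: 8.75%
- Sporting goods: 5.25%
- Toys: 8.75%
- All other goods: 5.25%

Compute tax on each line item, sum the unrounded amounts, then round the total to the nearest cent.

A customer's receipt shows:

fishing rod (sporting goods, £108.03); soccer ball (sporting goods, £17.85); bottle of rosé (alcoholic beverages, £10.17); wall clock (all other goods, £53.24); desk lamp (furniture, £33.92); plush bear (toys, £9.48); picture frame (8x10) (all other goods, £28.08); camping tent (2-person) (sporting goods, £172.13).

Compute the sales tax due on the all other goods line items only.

£4.27

Wall clock £53.24: all other goods → 5.25% → £2.7951
Picture frame (8x10) £28.08: all other goods → 5.25% → £1.4742
Tax on all other goods: unrounded sum = £4.2693 → £4.27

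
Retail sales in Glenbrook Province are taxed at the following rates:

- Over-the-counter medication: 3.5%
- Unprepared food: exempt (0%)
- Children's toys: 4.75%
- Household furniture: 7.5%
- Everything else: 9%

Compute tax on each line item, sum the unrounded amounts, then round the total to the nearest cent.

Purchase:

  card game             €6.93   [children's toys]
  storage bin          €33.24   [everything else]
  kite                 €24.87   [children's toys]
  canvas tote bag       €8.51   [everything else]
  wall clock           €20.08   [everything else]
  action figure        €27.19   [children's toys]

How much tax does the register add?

Card game €6.93: children's toys → 4.75% → €0.329175
Storage bin €33.24: everything else → 9% → €2.9916
Kite €24.87: children's toys → 4.75% → €1.181325
Canvas tote bag €8.51: everything else → 9% → €0.7659
Wall clock €20.08: everything else → 9% → €1.8072
Action figure €27.19: children's toys → 4.75% → €1.291525
Unrounded tax sum = €8.366725 → €8.37

€8.37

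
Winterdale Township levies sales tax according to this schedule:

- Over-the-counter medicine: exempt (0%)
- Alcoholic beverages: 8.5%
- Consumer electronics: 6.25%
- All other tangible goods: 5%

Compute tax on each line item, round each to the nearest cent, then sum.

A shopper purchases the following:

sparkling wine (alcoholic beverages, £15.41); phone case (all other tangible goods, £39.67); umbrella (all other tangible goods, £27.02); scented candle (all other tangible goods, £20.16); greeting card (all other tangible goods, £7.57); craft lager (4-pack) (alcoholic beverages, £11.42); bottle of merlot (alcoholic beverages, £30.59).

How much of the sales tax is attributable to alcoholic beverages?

£4.88

Sparkling wine £15.41: alcoholic beverages → 8.5% → £1.31
Craft lager (4-pack) £11.42: alcoholic beverages → 8.5% → £0.97
Bottle of merlot £30.59: alcoholic beverages → 8.5% → £2.60
Tax on alcoholic beverages = £1.31 + £0.97 + £2.60 = £4.88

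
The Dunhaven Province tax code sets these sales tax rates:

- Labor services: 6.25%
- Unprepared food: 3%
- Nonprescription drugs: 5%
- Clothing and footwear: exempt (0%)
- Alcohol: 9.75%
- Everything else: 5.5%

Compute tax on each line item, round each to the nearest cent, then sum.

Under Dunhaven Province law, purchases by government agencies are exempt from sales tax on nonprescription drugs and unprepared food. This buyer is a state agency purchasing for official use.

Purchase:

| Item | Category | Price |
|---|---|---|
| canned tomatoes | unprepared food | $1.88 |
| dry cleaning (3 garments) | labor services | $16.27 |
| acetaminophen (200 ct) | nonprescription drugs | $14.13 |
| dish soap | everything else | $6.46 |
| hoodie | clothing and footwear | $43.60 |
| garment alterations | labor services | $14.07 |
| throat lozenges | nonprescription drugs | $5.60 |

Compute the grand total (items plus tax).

$104.27

Canned tomatoes $1.88: unprepared food, buyer-exempt → 0% → $0.00
Dry cleaning (3 garments) $16.27: labor services → 6.25% → $1.02
Acetaminophen (200 ct) $14.13: nonprescription drugs, buyer-exempt → 0% → $0.00
Dish soap $6.46: everything else → 5.5% → $0.36
Hoodie $43.60: clothing and footwear → 0% → $0.00
Garment alterations $14.07: labor services → 6.25% → $0.88
Throat lozenges $5.60: nonprescription drugs, buyer-exempt → 0% → $0.00
Subtotal = $102.01; tax = $2.26; total due = $104.27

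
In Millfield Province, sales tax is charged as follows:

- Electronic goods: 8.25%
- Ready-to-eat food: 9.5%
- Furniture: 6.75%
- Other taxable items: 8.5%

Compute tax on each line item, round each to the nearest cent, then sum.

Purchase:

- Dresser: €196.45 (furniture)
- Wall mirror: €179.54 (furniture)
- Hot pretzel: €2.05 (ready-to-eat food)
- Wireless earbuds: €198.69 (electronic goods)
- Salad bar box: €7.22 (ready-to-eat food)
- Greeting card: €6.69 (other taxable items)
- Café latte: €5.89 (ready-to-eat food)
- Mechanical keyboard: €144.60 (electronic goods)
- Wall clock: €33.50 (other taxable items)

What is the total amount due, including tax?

Dresser €196.45: furniture → 6.75% → €13.26
Wall mirror €179.54: furniture → 6.75% → €12.12
Hot pretzel €2.05: ready-to-eat food → 9.5% → €0.19
Wireless earbuds €198.69: electronic goods → 8.25% → €16.39
Salad bar box €7.22: ready-to-eat food → 9.5% → €0.69
Greeting card €6.69: other taxable items → 8.5% → €0.57
Café latte €5.89: ready-to-eat food → 9.5% → €0.56
Mechanical keyboard €144.60: electronic goods → 8.25% → €11.93
Wall clock €33.50: other taxable items → 8.5% → €2.85
Subtotal = €774.63; tax = €58.56; total due = €833.19

€833.19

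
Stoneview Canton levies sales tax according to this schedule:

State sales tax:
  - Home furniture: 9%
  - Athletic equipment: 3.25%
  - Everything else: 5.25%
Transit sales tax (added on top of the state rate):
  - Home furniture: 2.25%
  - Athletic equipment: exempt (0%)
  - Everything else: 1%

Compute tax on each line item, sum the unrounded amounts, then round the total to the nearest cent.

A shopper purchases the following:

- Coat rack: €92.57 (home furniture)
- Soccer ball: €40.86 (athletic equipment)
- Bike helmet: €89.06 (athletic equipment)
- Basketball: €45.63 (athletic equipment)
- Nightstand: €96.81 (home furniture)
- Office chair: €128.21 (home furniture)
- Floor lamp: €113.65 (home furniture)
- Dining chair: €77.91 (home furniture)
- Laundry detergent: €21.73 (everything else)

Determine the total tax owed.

€64.34

Coat rack €92.57: home furniture → 9% + 2.25% transit = 11.25% → €10.414125
Soccer ball €40.86: athletic equipment → 3.25% + 0% transit = 3.25% → €1.32795
Bike helmet €89.06: athletic equipment → 3.25% + 0% transit = 3.25% → €2.89445
Basketball €45.63: athletic equipment → 3.25% + 0% transit = 3.25% → €1.482975
Nightstand €96.81: home furniture → 9% + 2.25% transit = 11.25% → €10.891125
Office chair €128.21: home furniture → 9% + 2.25% transit = 11.25% → €14.423625
Floor lamp €113.65: home furniture → 9% + 2.25% transit = 11.25% → €12.785625
Dining chair €77.91: home furniture → 9% + 2.25% transit = 11.25% → €8.764875
Laundry detergent €21.73: everything else → 5.25% + 1% transit = 6.25% → €1.358125
Unrounded tax sum = €64.342875 → €64.34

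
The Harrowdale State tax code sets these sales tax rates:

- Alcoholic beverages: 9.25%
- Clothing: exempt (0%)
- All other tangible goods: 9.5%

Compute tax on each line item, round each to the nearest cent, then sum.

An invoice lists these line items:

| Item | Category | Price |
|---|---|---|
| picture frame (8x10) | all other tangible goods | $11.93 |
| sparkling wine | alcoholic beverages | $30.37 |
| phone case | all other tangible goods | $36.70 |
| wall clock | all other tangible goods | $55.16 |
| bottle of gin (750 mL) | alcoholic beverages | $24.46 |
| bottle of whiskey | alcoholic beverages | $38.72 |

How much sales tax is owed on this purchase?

$18.51

Picture frame (8x10) $11.93: all other tangible goods → 9.5% → $1.13
Sparkling wine $30.37: alcoholic beverages → 9.25% → $2.81
Phone case $36.70: all other tangible goods → 9.5% → $3.49
Wall clock $55.16: all other tangible goods → 9.5% → $5.24
Bottle of gin (750 mL) $24.46: alcoholic beverages → 9.25% → $2.26
Bottle of whiskey $38.72: alcoholic beverages → 9.25% → $3.58
Total tax = $1.13 + $2.81 + $3.49 + $5.24 + $2.26 + $3.58 = $18.51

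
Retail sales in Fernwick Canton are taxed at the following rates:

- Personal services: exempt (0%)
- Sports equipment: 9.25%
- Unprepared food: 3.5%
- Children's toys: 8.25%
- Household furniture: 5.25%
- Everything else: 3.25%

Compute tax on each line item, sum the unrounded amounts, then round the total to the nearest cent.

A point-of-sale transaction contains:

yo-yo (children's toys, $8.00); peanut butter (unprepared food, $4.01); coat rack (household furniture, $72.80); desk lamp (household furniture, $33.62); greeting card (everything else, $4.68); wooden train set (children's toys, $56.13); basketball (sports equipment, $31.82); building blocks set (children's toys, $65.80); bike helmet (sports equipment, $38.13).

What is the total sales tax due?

$23.07

Yo-yo $8.00: children's toys → 8.25% → $0.66
Peanut butter $4.01: unprepared food → 3.5% → $0.14035
Coat rack $72.80: household furniture → 5.25% → $3.822
Desk lamp $33.62: household furniture → 5.25% → $1.76505
Greeting card $4.68: everything else → 3.25% → $0.1521
Wooden train set $56.13: children's toys → 8.25% → $4.630725
Basketball $31.82: sports equipment → 9.25% → $2.94335
Building blocks set $65.80: children's toys → 8.25% → $5.4285
Bike helmet $38.13: sports equipment → 9.25% → $3.527025
Unrounded tax sum = $23.0691 → $23.07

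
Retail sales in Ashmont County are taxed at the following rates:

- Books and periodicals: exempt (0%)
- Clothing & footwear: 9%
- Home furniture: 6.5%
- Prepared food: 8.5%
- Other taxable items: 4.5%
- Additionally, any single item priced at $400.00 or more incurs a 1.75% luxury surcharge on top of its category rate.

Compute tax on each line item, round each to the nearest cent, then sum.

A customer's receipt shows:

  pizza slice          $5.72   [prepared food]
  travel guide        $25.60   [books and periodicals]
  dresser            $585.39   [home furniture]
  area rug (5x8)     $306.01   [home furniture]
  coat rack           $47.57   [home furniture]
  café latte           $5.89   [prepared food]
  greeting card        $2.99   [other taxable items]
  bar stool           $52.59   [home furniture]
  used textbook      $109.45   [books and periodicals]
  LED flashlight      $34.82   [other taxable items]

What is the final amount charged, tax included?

Pizza slice $5.72: prepared food → 8.5% → $0.49
Travel guide $25.60: books and periodicals → 0% → $0.00
Dresser $585.39: home furniture → 6.5% + 1.75% surcharge = 8.25% → $48.29
Area rug (5x8) $306.01: home furniture → 6.5% → $19.89
Coat rack $47.57: home furniture → 6.5% → $3.09
Café latte $5.89: prepared food → 8.5% → $0.50
Greeting card $2.99: other taxable items → 4.5% → $0.13
Bar stool $52.59: home furniture → 6.5% → $3.42
Used textbook $109.45: books and periodicals → 0% → $0.00
LED flashlight $34.82: other taxable items → 4.5% → $1.57
Subtotal = $1176.03; tax = $77.38; total due = $1253.41

$1253.41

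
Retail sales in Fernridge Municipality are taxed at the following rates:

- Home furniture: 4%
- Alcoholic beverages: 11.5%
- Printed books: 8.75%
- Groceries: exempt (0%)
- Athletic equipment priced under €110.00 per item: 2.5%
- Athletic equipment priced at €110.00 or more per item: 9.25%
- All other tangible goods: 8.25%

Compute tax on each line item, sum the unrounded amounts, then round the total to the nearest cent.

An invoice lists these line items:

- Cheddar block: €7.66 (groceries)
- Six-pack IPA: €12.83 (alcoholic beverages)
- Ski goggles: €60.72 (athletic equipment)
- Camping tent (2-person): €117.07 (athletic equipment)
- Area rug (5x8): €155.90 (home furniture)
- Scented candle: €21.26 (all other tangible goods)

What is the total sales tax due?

€21.81

Cheddar block €7.66: groceries → 0% → €0.00
Six-pack IPA €12.83: alcoholic beverages → 11.5% → €1.47545
Ski goggles €60.72: athletic equipment, under €110.00 → 2.5% → €1.518
Camping tent (2-person) €117.07: athletic equipment, €110.00 or more → 9.25% → €10.828975
Area rug (5x8) €155.90: home furniture → 4% → €6.236
Scented candle €21.26: all other tangible goods → 8.25% → €1.75395
Unrounded tax sum = €21.812375 → €21.81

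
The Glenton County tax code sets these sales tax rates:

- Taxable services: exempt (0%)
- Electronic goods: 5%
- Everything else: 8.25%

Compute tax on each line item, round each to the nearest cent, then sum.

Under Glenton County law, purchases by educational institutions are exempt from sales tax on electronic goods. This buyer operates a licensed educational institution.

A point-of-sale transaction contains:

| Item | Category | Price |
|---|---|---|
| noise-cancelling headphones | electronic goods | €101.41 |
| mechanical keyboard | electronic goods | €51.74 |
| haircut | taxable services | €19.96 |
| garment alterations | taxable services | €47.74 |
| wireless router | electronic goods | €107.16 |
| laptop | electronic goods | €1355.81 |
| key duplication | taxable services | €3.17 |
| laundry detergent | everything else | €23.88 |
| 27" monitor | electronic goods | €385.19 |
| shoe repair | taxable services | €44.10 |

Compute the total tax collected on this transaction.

Noise-cancelling headphones €101.41: electronic goods, buyer-exempt → 0% → €0.00
Mechanical keyboard €51.74: electronic goods, buyer-exempt → 0% → €0.00
Haircut €19.96: taxable services → 0% → €0.00
Garment alterations €47.74: taxable services → 0% → €0.00
Wireless router €107.16: electronic goods, buyer-exempt → 0% → €0.00
Laptop €1355.81: electronic goods, buyer-exempt → 0% → €0.00
Key duplication €3.17: taxable services → 0% → €0.00
Laundry detergent €23.88: everything else → 8.25% → €1.97
27" monitor €385.19: electronic goods, buyer-exempt → 0% → €0.00
Shoe repair €44.10: taxable services → 0% → €0.00
Total tax = €1.97

€1.97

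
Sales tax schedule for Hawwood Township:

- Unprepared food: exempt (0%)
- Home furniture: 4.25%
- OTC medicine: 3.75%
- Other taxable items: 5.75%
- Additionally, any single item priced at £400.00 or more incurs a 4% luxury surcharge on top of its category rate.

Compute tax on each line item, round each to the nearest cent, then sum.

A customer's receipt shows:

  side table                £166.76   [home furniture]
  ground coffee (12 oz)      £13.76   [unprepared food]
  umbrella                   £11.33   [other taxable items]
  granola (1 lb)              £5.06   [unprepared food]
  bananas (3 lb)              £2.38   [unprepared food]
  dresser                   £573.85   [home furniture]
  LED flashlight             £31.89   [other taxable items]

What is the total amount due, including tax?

Side table £166.76: home furniture → 4.25% → £7.09
Ground coffee (12 oz) £13.76: unprepared food → 0% → £0.00
Umbrella £11.33: other taxable items → 5.75% → £0.65
Granola (1 lb) £5.06: unprepared food → 0% → £0.00
Bananas (3 lb) £2.38: unprepared food → 0% → £0.00
Dresser £573.85: home furniture → 4.25% + 4% surcharge = 8.25% → £47.34
LED flashlight £31.89: other taxable items → 5.75% → £1.83
Subtotal = £805.03; tax = £56.91; total due = £861.94

£861.94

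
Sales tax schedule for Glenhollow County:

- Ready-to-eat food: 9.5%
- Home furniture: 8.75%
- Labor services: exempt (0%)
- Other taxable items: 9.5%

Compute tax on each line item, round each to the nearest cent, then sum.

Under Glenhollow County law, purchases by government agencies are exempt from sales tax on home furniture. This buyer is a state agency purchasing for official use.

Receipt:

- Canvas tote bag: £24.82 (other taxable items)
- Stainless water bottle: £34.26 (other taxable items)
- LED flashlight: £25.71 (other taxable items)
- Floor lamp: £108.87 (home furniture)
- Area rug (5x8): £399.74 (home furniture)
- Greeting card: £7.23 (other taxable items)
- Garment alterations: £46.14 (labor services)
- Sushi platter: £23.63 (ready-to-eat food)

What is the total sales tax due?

Canvas tote bag £24.82: other taxable items → 9.5% → £2.36
Stainless water bottle £34.26: other taxable items → 9.5% → £3.25
LED flashlight £25.71: other taxable items → 9.5% → £2.44
Floor lamp £108.87: home furniture, buyer-exempt → 0% → £0.00
Area rug (5x8) £399.74: home furniture, buyer-exempt → 0% → £0.00
Greeting card £7.23: other taxable items → 9.5% → £0.69
Garment alterations £46.14: labor services → 0% → £0.00
Sushi platter £23.63: ready-to-eat food → 9.5% → £2.24
Total tax = £2.36 + £3.25 + £2.44 + £0.69 + £2.24 = £10.98

£10.98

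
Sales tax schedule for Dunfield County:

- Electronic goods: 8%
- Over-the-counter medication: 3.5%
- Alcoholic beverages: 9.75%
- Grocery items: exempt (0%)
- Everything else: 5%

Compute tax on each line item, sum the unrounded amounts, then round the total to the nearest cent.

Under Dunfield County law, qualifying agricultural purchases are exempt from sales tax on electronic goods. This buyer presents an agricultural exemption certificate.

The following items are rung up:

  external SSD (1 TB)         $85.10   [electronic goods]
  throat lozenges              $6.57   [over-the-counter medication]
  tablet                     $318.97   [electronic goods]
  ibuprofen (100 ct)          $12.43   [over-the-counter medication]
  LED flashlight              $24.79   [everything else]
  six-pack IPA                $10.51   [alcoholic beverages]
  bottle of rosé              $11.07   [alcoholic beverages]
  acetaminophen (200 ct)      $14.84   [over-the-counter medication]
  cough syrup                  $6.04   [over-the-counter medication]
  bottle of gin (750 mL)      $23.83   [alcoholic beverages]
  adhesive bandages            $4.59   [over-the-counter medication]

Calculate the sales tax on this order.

External SSD (1 TB) $85.10: electronic goods, buyer-exempt → 0% → $0.00
Throat lozenges $6.57: over-the-counter medication → 3.5% → $0.22995
Tablet $318.97: electronic goods, buyer-exempt → 0% → $0.00
Ibuprofen (100 ct) $12.43: over-the-counter medication → 3.5% → $0.43505
LED flashlight $24.79: everything else → 5% → $1.2395
Six-pack IPA $10.51: alcoholic beverages → 9.75% → $1.024725
Bottle of rosé $11.07: alcoholic beverages → 9.75% → $1.079325
Acetaminophen (200 ct) $14.84: over-the-counter medication → 3.5% → $0.5194
Cough syrup $6.04: over-the-counter medication → 3.5% → $0.2114
Bottle of gin (750 mL) $23.83: alcoholic beverages → 9.75% → $2.323425
Adhesive bandages $4.59: over-the-counter medication → 3.5% → $0.16065
Unrounded tax sum = $7.223425 → $7.22

$7.22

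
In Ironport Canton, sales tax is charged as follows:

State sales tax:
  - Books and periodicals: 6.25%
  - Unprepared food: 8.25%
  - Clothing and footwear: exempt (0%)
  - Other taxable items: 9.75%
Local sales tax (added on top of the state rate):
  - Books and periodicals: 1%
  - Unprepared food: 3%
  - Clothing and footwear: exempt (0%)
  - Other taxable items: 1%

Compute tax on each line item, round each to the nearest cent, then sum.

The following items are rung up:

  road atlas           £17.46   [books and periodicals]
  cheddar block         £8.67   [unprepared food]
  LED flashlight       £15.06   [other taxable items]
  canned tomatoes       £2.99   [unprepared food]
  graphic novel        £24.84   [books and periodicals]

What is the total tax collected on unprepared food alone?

£1.32

Cheddar block £8.67: unprepared food → 8.25% + 3% local = 11.25% → £0.98
Canned tomatoes £2.99: unprepared food → 8.25% + 3% local = 11.25% → £0.34
Tax on unprepared food = £0.98 + £0.34 = £1.32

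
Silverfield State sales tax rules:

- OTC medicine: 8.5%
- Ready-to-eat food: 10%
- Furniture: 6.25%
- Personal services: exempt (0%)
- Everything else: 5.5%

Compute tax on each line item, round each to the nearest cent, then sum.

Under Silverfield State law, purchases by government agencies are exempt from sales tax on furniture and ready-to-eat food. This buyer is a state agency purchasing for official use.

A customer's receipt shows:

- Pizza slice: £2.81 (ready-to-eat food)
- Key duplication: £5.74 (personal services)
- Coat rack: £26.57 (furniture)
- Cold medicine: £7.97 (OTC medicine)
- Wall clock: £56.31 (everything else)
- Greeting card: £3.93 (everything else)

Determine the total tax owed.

£4.00

Pizza slice £2.81: ready-to-eat food, buyer-exempt → 0% → £0.00
Key duplication £5.74: personal services → 0% → £0.00
Coat rack £26.57: furniture, buyer-exempt → 0% → £0.00
Cold medicine £7.97: OTC medicine → 8.5% → £0.68
Wall clock £56.31: everything else → 5.5% → £3.10
Greeting card £3.93: everything else → 5.5% → £0.22
Total tax = £0.68 + £3.10 + £0.22 = £4.00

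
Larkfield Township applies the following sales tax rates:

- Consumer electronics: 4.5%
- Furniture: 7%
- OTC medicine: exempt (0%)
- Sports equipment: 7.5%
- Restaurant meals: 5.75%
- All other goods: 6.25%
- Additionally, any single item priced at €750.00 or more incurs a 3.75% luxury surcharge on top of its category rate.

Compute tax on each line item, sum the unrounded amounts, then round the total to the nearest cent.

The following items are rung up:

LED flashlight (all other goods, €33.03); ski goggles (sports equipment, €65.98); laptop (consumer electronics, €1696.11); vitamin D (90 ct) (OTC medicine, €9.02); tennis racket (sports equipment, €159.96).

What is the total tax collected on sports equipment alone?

Ski goggles €65.98: sports equipment → 7.5% → €4.9485
Tennis racket €159.96: sports equipment → 7.5% → €11.997
Tax on sports equipment: unrounded sum = €16.9455 → €16.95

€16.95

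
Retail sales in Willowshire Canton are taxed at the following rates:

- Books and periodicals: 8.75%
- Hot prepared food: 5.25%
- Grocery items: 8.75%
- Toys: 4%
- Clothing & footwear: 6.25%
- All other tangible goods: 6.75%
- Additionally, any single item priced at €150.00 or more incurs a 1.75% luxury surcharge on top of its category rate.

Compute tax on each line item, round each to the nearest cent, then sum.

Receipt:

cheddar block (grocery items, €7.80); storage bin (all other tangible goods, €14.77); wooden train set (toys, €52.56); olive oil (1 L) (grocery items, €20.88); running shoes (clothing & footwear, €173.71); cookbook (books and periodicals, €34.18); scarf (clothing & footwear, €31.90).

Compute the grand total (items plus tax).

€360.29

Cheddar block €7.80: grocery items → 8.75% → €0.68
Storage bin €14.77: all other tangible goods → 6.75% → €1.00
Wooden train set €52.56: toys → 4% → €2.10
Olive oil (1 L) €20.88: grocery items → 8.75% → €1.83
Running shoes €173.71: clothing & footwear → 6.25% + 1.75% surcharge = 8% → €13.90
Cookbook €34.18: books and periodicals → 8.75% → €2.99
Scarf €31.90: clothing & footwear → 6.25% → €1.99
Subtotal = €335.80; tax = €24.49; total due = €360.29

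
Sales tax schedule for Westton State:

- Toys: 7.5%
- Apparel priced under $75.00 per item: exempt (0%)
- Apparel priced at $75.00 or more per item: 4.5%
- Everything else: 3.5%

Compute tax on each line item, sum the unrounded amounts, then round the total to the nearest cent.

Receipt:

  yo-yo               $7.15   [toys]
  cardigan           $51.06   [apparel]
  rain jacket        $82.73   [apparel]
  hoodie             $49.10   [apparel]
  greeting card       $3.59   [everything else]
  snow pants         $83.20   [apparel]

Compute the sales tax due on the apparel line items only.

Cardigan $51.06: apparel, under $75.00 → 0% → $0.00
Rain jacket $82.73: apparel, $75.00 or more → 4.5% → $3.72285
Hoodie $49.10: apparel, under $75.00 → 0% → $0.00
Snow pants $83.20: apparel, $75.00 or more → 4.5% → $3.744
Tax on apparel: unrounded sum = $7.46685 → $7.47

$7.47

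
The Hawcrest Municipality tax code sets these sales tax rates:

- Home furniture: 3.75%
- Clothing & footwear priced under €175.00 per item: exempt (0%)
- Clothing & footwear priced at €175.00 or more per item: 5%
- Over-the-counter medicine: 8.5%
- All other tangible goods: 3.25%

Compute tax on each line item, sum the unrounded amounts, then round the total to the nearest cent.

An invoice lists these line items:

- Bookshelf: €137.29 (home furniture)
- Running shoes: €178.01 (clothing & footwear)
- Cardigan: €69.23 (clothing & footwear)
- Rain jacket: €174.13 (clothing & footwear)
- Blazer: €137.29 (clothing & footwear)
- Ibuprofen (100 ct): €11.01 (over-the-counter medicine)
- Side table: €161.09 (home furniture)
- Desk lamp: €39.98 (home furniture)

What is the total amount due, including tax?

€930.55

Bookshelf €137.29: home furniture → 3.75% → €5.148375
Running shoes €178.01: clothing & footwear, €175.00 or more → 5% → €8.9005
Cardigan €69.23: clothing & footwear, under €175.00 → 0% → €0.00
Rain jacket €174.13: clothing & footwear, under €175.00 → 0% → €0.00
Blazer €137.29: clothing & footwear, under €175.00 → 0% → €0.00
Ibuprofen (100 ct) €11.01: over-the-counter medicine → 8.5% → €0.93585
Side table €161.09: home furniture → 3.75% → €6.040875
Desk lamp €39.98: home furniture → 3.75% → €1.49925
Subtotal = €908.03; unrounded tax = €22.52485 → €22.52; total due = €930.55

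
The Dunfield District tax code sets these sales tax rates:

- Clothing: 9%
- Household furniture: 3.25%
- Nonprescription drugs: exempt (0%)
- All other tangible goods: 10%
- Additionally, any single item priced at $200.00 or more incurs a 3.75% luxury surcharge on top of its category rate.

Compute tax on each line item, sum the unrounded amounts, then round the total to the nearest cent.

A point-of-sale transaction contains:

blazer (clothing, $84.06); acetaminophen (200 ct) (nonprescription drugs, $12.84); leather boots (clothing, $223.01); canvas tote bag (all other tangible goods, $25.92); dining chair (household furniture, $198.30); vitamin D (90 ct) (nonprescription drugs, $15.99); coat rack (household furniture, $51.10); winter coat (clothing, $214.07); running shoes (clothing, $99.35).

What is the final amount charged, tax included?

$1007.57

Blazer $84.06: clothing → 9% → $7.5654
Acetaminophen (200 ct) $12.84: nonprescription drugs → 0% → $0.00
Leather boots $223.01: clothing → 9% + 3.75% surcharge = 12.75% → $28.433775
Canvas tote bag $25.92: all other tangible goods → 10% → $2.592
Dining chair $198.30: household furniture → 3.25% → $6.44475
Vitamin D (90 ct) $15.99: nonprescription drugs → 0% → $0.00
Coat rack $51.10: household furniture → 3.25% → $1.66075
Winter coat $214.07: clothing → 9% + 3.75% surcharge = 12.75% → $27.293925
Running shoes $99.35: clothing → 9% → $8.9415
Subtotal = $924.64; unrounded tax = $82.9321 → $82.93; total due = $1007.57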